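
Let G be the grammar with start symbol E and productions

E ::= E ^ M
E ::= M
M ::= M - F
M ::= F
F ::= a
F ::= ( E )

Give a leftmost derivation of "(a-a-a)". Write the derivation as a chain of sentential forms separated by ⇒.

E ⇒ M ⇒ F ⇒ (E) ⇒ (M) ⇒ (M-F) ⇒ (M-F-F) ⇒ (F-F-F) ⇒ (a-F-F) ⇒ (a-a-F) ⇒ (a-a-a)

E ⇒ M   [E ::= M]
M ⇒ F   [M ::= F]
F ⇒ (E)   [F ::= ( E )]
(E) ⇒ (M)   [E ::= M]
(M) ⇒ (M-F)   [M ::= M - F]
(M-F) ⇒ (M-F-F)   [M ::= M - F]
(M-F-F) ⇒ (F-F-F)   [M ::= F]
(F-F-F) ⇒ (a-F-F)   [F ::= a]
(a-F-F) ⇒ (a-a-F)   [F ::= a]
(a-a-F) ⇒ (a-a-a)   [F ::= a]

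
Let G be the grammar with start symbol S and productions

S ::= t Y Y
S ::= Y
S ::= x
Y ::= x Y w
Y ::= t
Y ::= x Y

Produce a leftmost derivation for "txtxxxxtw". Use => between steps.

S => tYY => txYY => txtY => txtxYw => txtxxYw => txtxxxYw => txtxxxxYw => txtxxxxtw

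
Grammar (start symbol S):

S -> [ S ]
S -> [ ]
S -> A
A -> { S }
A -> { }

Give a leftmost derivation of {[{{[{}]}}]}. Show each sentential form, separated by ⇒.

S ⇒ A ⇒ {S} ⇒ {[S]} ⇒ {[A]} ⇒ {[{S}]} ⇒ {[{A}]} ⇒ {[{{S}}]} ⇒ {[{{[S]}}]} ⇒ {[{{[A]}}]} ⇒ {[{{[{}]}}]}

S ⇒ A   [S -> A]
A ⇒ {S}   [A -> { S }]
{S} ⇒ {[S]}   [S -> [ S ]]
{[S]} ⇒ {[A]}   [S -> A]
{[A]} ⇒ {[{S}]}   [A -> { S }]
{[{S}]} ⇒ {[{A}]}   [S -> A]
{[{A}]} ⇒ {[{{S}}]}   [A -> { S }]
{[{{S}}]} ⇒ {[{{[S]}}]}   [S -> [ S ]]
{[{{[S]}}]} ⇒ {[{{[A]}}]}   [S -> A]
{[{{[A]}}]} ⇒ {[{{[{}]}}]}   [A -> { }]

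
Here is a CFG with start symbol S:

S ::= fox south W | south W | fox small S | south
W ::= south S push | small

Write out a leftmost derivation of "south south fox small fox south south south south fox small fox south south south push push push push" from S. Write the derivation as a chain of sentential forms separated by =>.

S => south W => south south S push => south south fox small S push => south south fox small fox south W push => south south fox small fox south south S push push => south south fox small fox south south south W push push => south south fox small fox south south south south S push push push => south south fox small fox south south south south fox small S push push push => south south fox small fox south south south south fox small fox south W push push push => south south fox small fox south south south south fox small fox south south S push push push push => south south fox small fox south south south south fox small fox south south south push push push push

S => south W   [S ::= south W]
south W => south south S push   [W ::= south S push]
south south S push => south south fox small S push   [S ::= fox small S]
south south fox small S push => south south fox small fox south W push   [S ::= fox south W]
south south fox small fox south W push => south south fox small fox south south S push push   [W ::= south S push]
south south fox small fox south south S push push => south south fox small fox south south south W push push   [S ::= south W]
south south fox small fox south south south W push push => south south fox small fox south south south south S push push push   [W ::= south S push]
south south fox small fox south south south south S push push push => south south fox small fox south south south south fox small S push push push   [S ::= fox small S]
south south fox small fox south south south south fox small S push push push => south south fox small fox south south south south fox small fox south W push push push   [S ::= fox south W]
south south fox small fox south south south south fox small fox south W push push push => south south fox small fox south south south south fox small fox south south S push push push push   [W ::= south S push]
south south fox small fox south south south south fox small fox south south S push push push push => south south fox small fox south south south south fox small fox south south south push push push push   [S ::= south]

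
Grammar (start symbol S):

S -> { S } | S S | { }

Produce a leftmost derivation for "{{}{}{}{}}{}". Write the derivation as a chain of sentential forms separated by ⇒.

S ⇒ SS ⇒ {S}S ⇒ {SS}S ⇒ {SSS}S ⇒ {SSSS}S ⇒ {{}SSS}S ⇒ {{}{}SS}S ⇒ {{}{}{}S}S ⇒ {{}{}{}{}}S ⇒ {{}{}{}{}}{}

S ⇒ SS   [S -> S S]
SS ⇒ {S}S   [S -> { S }]
{S}S ⇒ {SS}S   [S -> S S]
{SS}S ⇒ {SSS}S   [S -> S S]
{SSS}S ⇒ {SSSS}S   [S -> S S]
{SSSS}S ⇒ {{}SSS}S   [S -> { }]
{{}SSS}S ⇒ {{}{}SS}S   [S -> { }]
{{}{}SS}S ⇒ {{}{}{}S}S   [S -> { }]
{{}{}{}S}S ⇒ {{}{}{}{}}S   [S -> { }]
{{}{}{}{}}S ⇒ {{}{}{}{}}{}   [S -> { }]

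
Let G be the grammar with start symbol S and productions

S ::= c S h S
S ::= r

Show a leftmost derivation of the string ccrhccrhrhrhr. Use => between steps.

S => cShS => ccShShS => ccrhShS => ccrhcShShS => ccrhccShShShS => ccrhccrhShShS => ccrhccrhrhShS => ccrhccrhrhrhS => ccrhccrhrhrhr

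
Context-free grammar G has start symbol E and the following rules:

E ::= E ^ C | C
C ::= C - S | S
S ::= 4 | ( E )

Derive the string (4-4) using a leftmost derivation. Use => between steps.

E => C => S => (E) => (C) => (C-S) => (S-S) => (4-S) => (4-4)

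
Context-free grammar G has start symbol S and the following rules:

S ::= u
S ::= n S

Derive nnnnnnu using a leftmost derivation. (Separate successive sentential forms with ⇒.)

S ⇒ nS   [S ::= n S]
nS ⇒ nnS   [S ::= n S]
nnS ⇒ nnnS   [S ::= n S]
nnnS ⇒ nnnnS   [S ::= n S]
nnnnS ⇒ nnnnnS   [S ::= n S]
nnnnnS ⇒ nnnnnnS   [S ::= n S]
nnnnnnS ⇒ nnnnnnu   [S ::= u]

S ⇒ nS ⇒ nnS ⇒ nnnS ⇒ nnnnS ⇒ nnnnnS ⇒ nnnnnnS ⇒ nnnnnnu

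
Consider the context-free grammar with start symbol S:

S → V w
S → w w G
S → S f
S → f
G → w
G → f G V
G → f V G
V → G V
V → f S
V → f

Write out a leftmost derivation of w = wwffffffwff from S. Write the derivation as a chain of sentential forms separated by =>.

S => Sf   [S → S f]
Sf => Sff   [S → S f]
Sff => wwGff   [S → w w G]
wwGff => wwfVGff   [G → f V G]
wwfVGff => wwffSGff   [V → f S]
wwffSGff => wwffSfGff   [S → S f]
wwffSfGff => wwffffGff   [S → f]
wwffffGff => wwfffffVGff   [G → f V G]
wwfffffVGff => wwffffffGff   [V → f]
wwffffffGff => wwffffffwff   [G → w]

S => Sf => Sff => wwGff => wwfVGff => wwffSGff => wwffSfGff => wwffffGff => wwfffffVGff => wwffffffGff => wwffffffwff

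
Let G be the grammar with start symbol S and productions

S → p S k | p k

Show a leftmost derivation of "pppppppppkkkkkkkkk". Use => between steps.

S => pSk => ppSkk => pppSkkk => ppppSkkkk => pppppSkkkkk => ppppppSkkkkkk => pppppppSkkkkkkk => ppppppppSkkkkkkkk => pppppppppkkkkkkkkk

S => pSk   [S → p S k]
pSk => ppSkk   [S → p S k]
ppSkk => pppSkkk   [S → p S k]
pppSkkk => ppppSkkkk   [S → p S k]
ppppSkkkk => pppppSkkkkk   [S → p S k]
pppppSkkkkk => ppppppSkkkkkk   [S → p S k]
ppppppSkkkkkk => pppppppSkkkkkkk   [S → p S k]
pppppppSkkkkkkk => ppppppppSkkkkkkkk   [S → p S k]
ppppppppSkkkkkkkk => pppppppppkkkkkkkkk   [S → p k]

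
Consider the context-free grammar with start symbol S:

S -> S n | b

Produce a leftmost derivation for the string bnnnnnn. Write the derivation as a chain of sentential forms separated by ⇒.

S ⇒ Sn   [S -> S n]
Sn ⇒ Snn   [S -> S n]
Snn ⇒ Snnn   [S -> S n]
Snnn ⇒ Snnnn   [S -> S n]
Snnnn ⇒ Snnnnn   [S -> S n]
Snnnnn ⇒ Snnnnnn   [S -> S n]
Snnnnnn ⇒ bnnnnnn   [S -> b]

S⇒Sn⇒Snn⇒Snnn⇒Snnnn⇒Snnnnn⇒Snnnnnn⇒bnnnnnn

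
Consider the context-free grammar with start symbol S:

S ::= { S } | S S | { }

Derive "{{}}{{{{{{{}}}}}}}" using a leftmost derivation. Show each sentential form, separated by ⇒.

S ⇒ SS   [S ::= S S]
SS ⇒ {S}S   [S ::= { S }]
{S}S ⇒ {{}}S   [S ::= { }]
{{}}S ⇒ {{}}{S}   [S ::= { S }]
{{}}{S} ⇒ {{}}{{S}}   [S ::= { S }]
{{}}{{S}} ⇒ {{}}{{{S}}}   [S ::= { S }]
{{}}{{{S}}} ⇒ {{}}{{{{S}}}}   [S ::= { S }]
{{}}{{{{S}}}} ⇒ {{}}{{{{{S}}}}}   [S ::= { S }]
{{}}{{{{{S}}}}} ⇒ {{}}{{{{{{S}}}}}}   [S ::= { S }]
{{}}{{{{{{S}}}}}} ⇒ {{}}{{{{{{{}}}}}}}   [S ::= { }]

S⇒SS⇒{S}S⇒{{}}S⇒{{}}{S}⇒{{}}{{S}}⇒{{}}{{{S}}}⇒{{}}{{{{S}}}}⇒{{}}{{{{{S}}}}}⇒{{}}{{{{{{S}}}}}}⇒{{}}{{{{{{{}}}}}}}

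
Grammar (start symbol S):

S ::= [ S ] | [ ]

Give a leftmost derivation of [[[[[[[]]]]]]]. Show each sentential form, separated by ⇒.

S ⇒ [S]   [S ::= [ S ]]
[S] ⇒ [[S]]   [S ::= [ S ]]
[[S]] ⇒ [[[S]]]   [S ::= [ S ]]
[[[S]]] ⇒ [[[[S]]]]   [S ::= [ S ]]
[[[[S]]]] ⇒ [[[[[S]]]]]   [S ::= [ S ]]
[[[[[S]]]]] ⇒ [[[[[[S]]]]]]   [S ::= [ S ]]
[[[[[[S]]]]]] ⇒ [[[[[[[]]]]]]]   [S ::= [ ]]

S ⇒ [S] ⇒ [[S]] ⇒ [[[S]]] ⇒ [[[[S]]]] ⇒ [[[[[S]]]]] ⇒ [[[[[[S]]]]]] ⇒ [[[[[[[]]]]]]]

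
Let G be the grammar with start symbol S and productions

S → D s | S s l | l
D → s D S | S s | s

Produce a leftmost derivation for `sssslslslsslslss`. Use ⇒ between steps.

S ⇒ Ds   [S → D s]
Ds ⇒ Sss   [D → S s]
Sss ⇒ Sslss   [S → S s l]
Sslss ⇒ Sslslss   [S → S s l]
Sslslss ⇒ Dsslslss   [S → D s]
Dsslslss ⇒ sDSsslslss   [D → s D S]
sDSsslslss ⇒ sSsSsslslss   [D → S s]
sSsSsslslss ⇒ sSslsSsslslss   [S → S s l]
sSslsSsslslss ⇒ sSslslsSsslslss   [S → S s l]
sSslslsSsslslss ⇒ sDsslslsSsslslss   [S → D s]
sDsslslsSsslslss ⇒ sssslslsSsslslss   [D → s]
sssslslsSsslslss ⇒ sssslslslsslslss   [S → l]

S⇒Ds⇒Sss⇒Sslss⇒Sslslss⇒Dsslslss⇒sDSsslslss⇒sSsSsslslss⇒sSslsSsslslss⇒sSslslsSsslslss⇒sDsslslsSsslslss⇒sssslslsSsslslss⇒sssslslslsslslss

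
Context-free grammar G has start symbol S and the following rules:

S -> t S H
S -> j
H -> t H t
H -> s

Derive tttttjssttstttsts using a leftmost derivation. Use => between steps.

S => tSH => ttSHH => tttSHHH => ttttSHHHH => tttttSHHHHH => tttttjHHHHH => tttttjsHHHH => tttttjssHHH => tttttjsstHtHH => tttttjssttHttHH => tttttjssttsttHH => tttttjssttstttHtH => tttttjssttstttstH => tttttjssttstttsts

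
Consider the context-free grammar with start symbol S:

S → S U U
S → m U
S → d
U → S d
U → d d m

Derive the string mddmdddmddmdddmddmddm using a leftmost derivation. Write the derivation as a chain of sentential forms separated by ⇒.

S ⇒ SUU   [S → S U U]
SUU ⇒ SUUUU   [S → S U U]
SUUUU ⇒ mUUUUU   [S → m U]
mUUUUU ⇒ mddmUUUU   [U → d d m]
mddmUUUU ⇒ mddmSdUUU   [U → S d]
mddmSdUUU ⇒ mddmSUUdUUU   [S → S U U]
mddmSUUdUUU ⇒ mddmdUUdUUU   [S → d]
mddmdUUdUUU ⇒ mddmdddmUdUUU   [U → d d m]
mddmdddmUdUUU ⇒ mddmdddmddmdUUU   [U → d d m]
mddmdddmddmdUUU ⇒ mddmdddmddmdddmUU   [U → d d m]
mddmdddmddmdddmUU ⇒ mddmdddmddmdddmddmU   [U → d d m]
mddmdddmddmdddmddmU ⇒ mddmdddmddmdddmddmddm   [U → d d m]

S⇒SUU⇒SUUUU⇒mUUUUU⇒mddmUUUU⇒mddmSdUUU⇒mddmSUUdUUU⇒mddmdUUdUUU⇒mddmdddmUdUUU⇒mddmdddmddmdUUU⇒mddmdddmddmdddmUU⇒mddmdddmddmdddmddmU⇒mddmdddmddmdddmddmddm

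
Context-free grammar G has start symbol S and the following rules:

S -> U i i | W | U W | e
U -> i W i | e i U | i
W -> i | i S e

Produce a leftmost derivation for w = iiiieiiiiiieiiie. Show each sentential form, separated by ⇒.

S ⇒ UW ⇒ iWiW ⇒ iiiW ⇒ iiiiSe ⇒ iiiiUiie ⇒ iiiieiUiie ⇒ iiiieiiWiiie ⇒ iiiieiiiSeiiie ⇒ iiiieiiiUiieiiie ⇒ iiiieiiiiiieiiie

S ⇒ UW   [S -> U W]
UW ⇒ iWiW   [U -> i W i]
iWiW ⇒ iiiW   [W -> i]
iiiW ⇒ iiiiSe   [W -> i S e]
iiiiSe ⇒ iiiiUiie   [S -> U i i]
iiiiUiie ⇒ iiiieiUiie   [U -> e i U]
iiiieiUiie ⇒ iiiieiiWiiie   [U -> i W i]
iiiieiiWiiie ⇒ iiiieiiiSeiiie   [W -> i S e]
iiiieiiiSeiiie ⇒ iiiieiiiUiieiiie   [S -> U i i]
iiiieiiiUiieiiie ⇒ iiiieiiiiiieiiie   [U -> i]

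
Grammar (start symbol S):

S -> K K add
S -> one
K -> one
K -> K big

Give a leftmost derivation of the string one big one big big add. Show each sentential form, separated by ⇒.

S ⇒ K K add ⇒ K big K add ⇒ one big K add ⇒ one big K big add ⇒ one big K big big add ⇒ one big one big big add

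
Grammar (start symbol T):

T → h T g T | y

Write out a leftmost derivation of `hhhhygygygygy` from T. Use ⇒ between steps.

T⇒hTgT⇒hhTgTgT⇒hhhTgTgTgT⇒hhhhTgTgTgTgT⇒hhhhygTgTgTgT⇒hhhhygygTgTgT⇒hhhhygygygTgT⇒hhhhygygygygT⇒hhhhygygygygy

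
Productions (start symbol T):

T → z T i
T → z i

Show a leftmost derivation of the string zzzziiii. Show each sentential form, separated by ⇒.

T ⇒ zTi ⇒ zzTii ⇒ zzzTiii ⇒ zzzziiii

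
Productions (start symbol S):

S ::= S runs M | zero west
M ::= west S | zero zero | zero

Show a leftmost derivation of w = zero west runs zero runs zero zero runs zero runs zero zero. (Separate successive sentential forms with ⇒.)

S ⇒ S runs M   [S ::= S runs M]
S runs M ⇒ S runs M runs M   [S ::= S runs M]
S runs M runs M ⇒ S runs M runs M runs M   [S ::= S runs M]
S runs M runs M runs M ⇒ S runs M runs M runs M runs M   [S ::= S runs M]
S runs M runs M runs M runs M ⇒ zero west runs M runs M runs M runs M   [S ::= zero west]
zero west runs M runs M runs M runs M ⇒ zero west runs zero runs M runs M runs M   [M ::= zero]
zero west runs zero runs M runs M runs M ⇒ zero west runs zero runs zero zero runs M runs M   [M ::= zero zero]
zero west runs zero runs zero zero runs M runs M ⇒ zero west runs zero runs zero zero runs zero runs M   [M ::= zero]
zero west runs zero runs zero zero runs zero runs M ⇒ zero west runs zero runs zero zero runs zero runs zero zero   [M ::= zero zero]

S ⇒ S runs M ⇒ S runs M runs M ⇒ S runs M runs M runs M ⇒ S runs M runs M runs M runs M ⇒ zero west runs M runs M runs M runs M ⇒ zero west runs zero runs M runs M runs M ⇒ zero west runs zero runs zero zero runs M runs M ⇒ zero west runs zero runs zero zero runs zero runs M ⇒ zero west runs zero runs zero zero runs zero runs zero zero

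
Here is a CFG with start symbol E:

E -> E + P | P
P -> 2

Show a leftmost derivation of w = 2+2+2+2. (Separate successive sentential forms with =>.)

E => E+P   [E -> E + P]
E+P => E+P+P   [E -> E + P]
E+P+P => E+P+P+P   [E -> E + P]
E+P+P+P => P+P+P+P   [E -> P]
P+P+P+P => 2+P+P+P   [P -> 2]
2+P+P+P => 2+2+P+P   [P -> 2]
2+2+P+P => 2+2+2+P   [P -> 2]
2+2+2+P => 2+2+2+2   [P -> 2]

E => E+P => E+P+P => E+P+P+P => P+P+P+P => 2+P+P+P => 2+2+P+P => 2+2+2+P => 2+2+2+2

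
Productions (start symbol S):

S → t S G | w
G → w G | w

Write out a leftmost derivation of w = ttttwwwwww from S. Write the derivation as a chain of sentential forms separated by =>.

S=>tSG=>ttSGG=>tttSGGG=>ttttSGGGG=>ttttwGGGG=>ttttwwGGGG=>ttttwwwGGG=>ttttwwwwGG=>ttttwwwwwG=>ttttwwwwww

S => tSG   [S → t S G]
tSG => ttSGG   [S → t S G]
ttSGG => tttSGGG   [S → t S G]
tttSGGG => ttttSGGGG   [S → t S G]
ttttSGGGG => ttttwGGGG   [S → w]
ttttwGGGG => ttttwwGGGG   [G → w G]
ttttwwGGGG => ttttwwwGGG   [G → w]
ttttwwwGGG => ttttwwwwGG   [G → w]
ttttwwwwGG => ttttwwwwwG   [G → w]
ttttwwwwwG => ttttwwwwww   [G → w]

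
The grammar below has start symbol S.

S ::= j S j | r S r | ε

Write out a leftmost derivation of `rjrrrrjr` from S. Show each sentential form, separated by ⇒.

S ⇒ rSr   [S ::= r S r]
rSr ⇒ rjSjr   [S ::= j S j]
rjSjr ⇒ rjrSrjr   [S ::= r S r]
rjrSrjr ⇒ rjrrSrrjr   [S ::= r S r]
rjrrSrrjr ⇒ rjrrrrjr   [S ::= ε]

S ⇒ rSr ⇒ rjSjr ⇒ rjrSrjr ⇒ rjrrSrrjr ⇒ rjrrrrjr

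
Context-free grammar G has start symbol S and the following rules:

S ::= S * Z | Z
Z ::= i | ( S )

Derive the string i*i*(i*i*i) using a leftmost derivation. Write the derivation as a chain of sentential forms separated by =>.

S => S*Z   [S ::= S * Z]
S*Z => S*Z*Z   [S ::= S * Z]
S*Z*Z => Z*Z*Z   [S ::= Z]
Z*Z*Z => i*Z*Z   [Z ::= i]
i*Z*Z => i*i*Z   [Z ::= i]
i*i*Z => i*i*(S)   [Z ::= ( S )]
i*i*(S) => i*i*(S*Z)   [S ::= S * Z]
i*i*(S*Z) => i*i*(S*Z*Z)   [S ::= S * Z]
i*i*(S*Z*Z) => i*i*(Z*Z*Z)   [S ::= Z]
i*i*(Z*Z*Z) => i*i*(i*Z*Z)   [Z ::= i]
i*i*(i*Z*Z) => i*i*(i*i*Z)   [Z ::= i]
i*i*(i*i*Z) => i*i*(i*i*i)   [Z ::= i]

S=>S*Z=>S*Z*Z=>Z*Z*Z=>i*Z*Z=>i*i*Z=>i*i*(S)=>i*i*(S*Z)=>i*i*(S*Z*Z)=>i*i*(Z*Z*Z)=>i*i*(i*Z*Z)=>i*i*(i*i*Z)=>i*i*(i*i*i)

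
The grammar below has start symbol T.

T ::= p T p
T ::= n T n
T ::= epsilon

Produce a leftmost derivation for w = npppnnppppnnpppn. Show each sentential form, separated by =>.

T => nTn => npTpn => nppTppn => npppTpppn => npppnTnpppn => npppnnTnnpppn => npppnnpTpnnpppn => npppnnppTppnnpppn => npppnnppppnnpppn

T => nTn   [T ::= n T n]
nTn => npTpn   [T ::= p T p]
npTpn => nppTppn   [T ::= p T p]
nppTppn => npppTpppn   [T ::= p T p]
npppTpppn => npppnTnpppn   [T ::= n T n]
npppnTnpppn => npppnnTnnpppn   [T ::= n T n]
npppnnTnnpppn => npppnnpTpnnpppn   [T ::= p T p]
npppnnpTpnnpppn => npppnnppTppnnpppn   [T ::= p T p]
npppnnppTppnnpppn => npppnnppppnnpppn   [T ::= epsilon]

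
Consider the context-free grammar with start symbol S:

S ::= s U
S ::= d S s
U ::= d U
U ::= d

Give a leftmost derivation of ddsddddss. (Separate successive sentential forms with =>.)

S => dSs   [S ::= d S s]
dSs => ddSss   [S ::= d S s]
ddSss => ddsUss   [S ::= s U]
ddsUss => ddsdUss   [U ::= d U]
ddsdUss => ddsddUss   [U ::= d U]
ddsddUss => ddsdddUss   [U ::= d U]
ddsdddUss => ddsddddss   [U ::= d]

S => dSs => ddSss => ddsUss => ddsdUss => ddsddUss => ddsdddUss => ddsddddss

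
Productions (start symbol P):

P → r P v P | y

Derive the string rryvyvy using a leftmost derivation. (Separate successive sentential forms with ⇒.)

P ⇒ rPvP ⇒ rrPvPvP ⇒ rryvPvP ⇒ rryvyvP ⇒ rryvyvy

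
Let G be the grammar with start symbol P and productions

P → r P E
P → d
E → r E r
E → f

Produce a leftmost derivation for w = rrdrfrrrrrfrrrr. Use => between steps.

P => rPE   [P → r P E]
rPE => rrPEE   [P → r P E]
rrPEE => rrdEE   [P → d]
rrdEE => rrdrErE   [E → r E r]
rrdrErE => rrdrfrE   [E → f]
rrdrfrE => rrdrfrrEr   [E → r E r]
rrdrfrrEr => rrdrfrrrErr   [E → r E r]
rrdrfrrrErr => rrdrfrrrrErrr   [E → r E r]
rrdrfrrrrErrr => rrdrfrrrrrErrrr   [E → r E r]
rrdrfrrrrrErrrr => rrdrfrrrrrfrrrr   [E → f]

P=>rPE=>rrPEE=>rrdEE=>rrdrErE=>rrdrfrE=>rrdrfrrEr=>rrdrfrrrErr=>rrdrfrrrrErrr=>rrdrfrrrrrErrrr=>rrdrfrrrrrfrrrr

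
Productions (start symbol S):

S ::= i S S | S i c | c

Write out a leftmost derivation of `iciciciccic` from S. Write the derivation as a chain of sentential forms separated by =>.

S => Sic => iSSic => iSicSic => icicSic => iciciSSic => iciciSicSic => icicicicSic => iciciciccic

S => Sic   [S ::= S i c]
Sic => iSSic   [S ::= i S S]
iSSic => iSicSic   [S ::= S i c]
iSicSic => icicSic   [S ::= c]
icicSic => iciciSSic   [S ::= i S S]
iciciSSic => iciciSicSic   [S ::= S i c]
iciciSicSic => icicicicSic   [S ::= c]
icicicicSic => iciciciccic   [S ::= c]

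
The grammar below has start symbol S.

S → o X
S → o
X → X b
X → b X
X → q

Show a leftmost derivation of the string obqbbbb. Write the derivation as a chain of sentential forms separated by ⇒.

S ⇒ oX   [S → o X]
oX ⇒ oXb   [X → X b]
oXb ⇒ oXbb   [X → X b]
oXbb ⇒ oXbbb   [X → X b]
oXbbb ⇒ oXbbbb   [X → X b]
oXbbbb ⇒ obXbbbb   [X → b X]
obXbbbb ⇒ obqbbbb   [X → q]

S⇒oX⇒oXb⇒oXbb⇒oXbbb⇒oXbbbb⇒obXbbbb⇒obqbbbb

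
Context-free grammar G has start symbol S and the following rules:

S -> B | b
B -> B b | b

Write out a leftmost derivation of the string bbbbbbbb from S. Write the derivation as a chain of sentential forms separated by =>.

S=>B=>Bb=>Bbb=>Bbbb=>Bbbbb=>Bbbbbb=>Bbbbbbb=>Bbbbbbbb=>bbbbbbbb

S => B   [S -> B]
B => Bb   [B -> B b]
Bb => Bbb   [B -> B b]
Bbb => Bbbb   [B -> B b]
Bbbb => Bbbbb   [B -> B b]
Bbbbb => Bbbbbb   [B -> B b]
Bbbbbb => Bbbbbbb   [B -> B b]
Bbbbbbb => Bbbbbbbb   [B -> B b]
Bbbbbbbb => bbbbbbbb   [B -> b]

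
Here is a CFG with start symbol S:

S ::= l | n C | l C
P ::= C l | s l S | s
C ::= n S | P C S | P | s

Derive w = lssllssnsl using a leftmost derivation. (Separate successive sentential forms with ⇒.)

S ⇒ lC   [S ::= l C]
lC ⇒ lPCS   [C ::= P C S]
lPCS ⇒ lsCS   [P ::= s]
lsCS ⇒ lsPCSS   [C ::= P C S]
lsPCSS ⇒ lsslSCSS   [P ::= s l S]
lsslSCSS ⇒ lssllCCSS   [S ::= l C]
lssllCCSS ⇒ lssllsCSS   [C ::= s]
lssllsCSS ⇒ lssllsPSS   [C ::= P]
lssllsPSS ⇒ lssllssSS   [P ::= s]
lssllssSS ⇒ lssllssnCS   [S ::= n C]
lssllssnCS ⇒ lssllssnsS   [C ::= s]
lssllssnsS ⇒ lssllssnsl   [S ::= l]

S ⇒ lC ⇒ lPCS ⇒ lsCS ⇒ lsPCSS ⇒ lsslSCSS ⇒ lssllCCSS ⇒ lssllsCSS ⇒ lssllsPSS ⇒ lssllssSS ⇒ lssllssnCS ⇒ lssllssnsS ⇒ lssllssnsl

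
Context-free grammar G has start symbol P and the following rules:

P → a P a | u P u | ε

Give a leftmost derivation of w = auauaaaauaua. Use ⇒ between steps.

P ⇒ aPa ⇒ auPua ⇒ auaPaua ⇒ auauPuaua ⇒ auauaPauaua ⇒ auauaaPaauaua ⇒ auauaaaauaua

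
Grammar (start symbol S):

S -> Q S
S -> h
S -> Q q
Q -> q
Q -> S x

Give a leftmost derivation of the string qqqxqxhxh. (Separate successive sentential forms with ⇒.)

S ⇒ QS ⇒ qS ⇒ qQS ⇒ qSxS ⇒ qQSxS ⇒ qSxSxS ⇒ qQqxSxS ⇒ qSxqxSxS ⇒ qQqxqxSxS ⇒ qqqxqxSxS ⇒ qqqxqxhxS ⇒ qqqxqxhxh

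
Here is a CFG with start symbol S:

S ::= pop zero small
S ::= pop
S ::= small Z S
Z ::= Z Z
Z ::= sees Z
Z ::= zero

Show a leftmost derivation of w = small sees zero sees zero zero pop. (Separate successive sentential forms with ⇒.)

S ⇒ small Z S ⇒ small sees Z S ⇒ small sees Z Z S ⇒ small sees Z Z Z S ⇒ small sees zero Z Z S ⇒ small sees zero sees Z Z S ⇒ small sees zero sees zero Z S ⇒ small sees zero sees zero zero S ⇒ small sees zero sees zero zero pop

S ⇒ small Z S   [S ::= small Z S]
small Z S ⇒ small sees Z S   [Z ::= sees Z]
small sees Z S ⇒ small sees Z Z S   [Z ::= Z Z]
small sees Z Z S ⇒ small sees Z Z Z S   [Z ::= Z Z]
small sees Z Z Z S ⇒ small sees zero Z Z S   [Z ::= zero]
small sees zero Z Z S ⇒ small sees zero sees Z Z S   [Z ::= sees Z]
small sees zero sees Z Z S ⇒ small sees zero sees zero Z S   [Z ::= zero]
small sees zero sees zero Z S ⇒ small sees zero sees zero zero S   [Z ::= zero]
small sees zero sees zero zero S ⇒ small sees zero sees zero zero pop   [S ::= pop]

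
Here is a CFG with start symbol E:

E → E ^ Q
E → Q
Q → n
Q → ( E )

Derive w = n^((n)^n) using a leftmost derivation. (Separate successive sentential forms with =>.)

E => E^Q   [E → E ^ Q]
E^Q => Q^Q   [E → Q]
Q^Q => n^Q   [Q → n]
n^Q => n^(E)   [Q → ( E )]
n^(E) => n^(E^Q)   [E → E ^ Q]
n^(E^Q) => n^(Q^Q)   [E → Q]
n^(Q^Q) => n^((E)^Q)   [Q → ( E )]
n^((E)^Q) => n^((Q)^Q)   [E → Q]
n^((Q)^Q) => n^((n)^Q)   [Q → n]
n^((n)^Q) => n^((n)^n)   [Q → n]

E => E^Q => Q^Q => n^Q => n^(E) => n^(E^Q) => n^(Q^Q) => n^((E)^Q) => n^((Q)^Q) => n^((n)^Q) => n^((n)^n)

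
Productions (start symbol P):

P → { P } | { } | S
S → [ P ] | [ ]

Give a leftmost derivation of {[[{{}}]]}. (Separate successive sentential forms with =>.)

P => {P}   [P → { P }]
{P} => {S}   [P → S]
{S} => {[P]}   [S → [ P ]]
{[P]} => {[S]}   [P → S]
{[S]} => {[[P]]}   [S → [ P ]]
{[[P]]} => {[[{P}]]}   [P → { P }]
{[[{P}]]} => {[[{{}}]]}   [P → { }]

P => {P} => {S} => {[P]} => {[S]} => {[[P]]} => {[[{P}]]} => {[[{{}}]]}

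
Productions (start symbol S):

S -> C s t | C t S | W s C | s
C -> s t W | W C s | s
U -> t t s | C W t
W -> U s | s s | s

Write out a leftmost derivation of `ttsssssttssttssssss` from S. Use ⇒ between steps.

S ⇒ WsC   [S -> W s C]
WsC ⇒ UssC   [W -> U s]
UssC ⇒ ttsssC   [U -> t t s]
ttsssC ⇒ ttsssWCs   [C -> W C s]
ttsssWCs ⇒ ttsssssCs   [W -> s s]
ttsssssCs ⇒ ttsssssWCss   [C -> W C s]
ttsssssWCss ⇒ ttsssssUsCss   [W -> U s]
ttsssssUsCss ⇒ ttsssssttssCss   [U -> t t s]
ttsssssttssCss ⇒ ttsssssttssWCsss   [C -> W C s]
ttsssssttssWCsss ⇒ ttsssssttssUsCsss   [W -> U s]
ttsssssttssUsCsss ⇒ ttsssssttssttssCsss   [U -> t t s]
ttsssssttssttssCsss ⇒ ttsssssttssttssssss   [C -> s]

S ⇒ WsC ⇒ UssC ⇒ ttsssC ⇒ ttsssWCs ⇒ ttsssssCs ⇒ ttsssssWCss ⇒ ttsssssUsCss ⇒ ttsssssttssCss ⇒ ttsssssttssWCsss ⇒ ttsssssttssUsCsss ⇒ ttsssssttssttssCsss ⇒ ttsssssttssttssssss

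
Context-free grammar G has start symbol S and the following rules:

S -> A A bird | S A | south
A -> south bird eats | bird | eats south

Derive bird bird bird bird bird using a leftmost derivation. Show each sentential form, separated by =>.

S => S A => S A A => A A bird A A => bird A bird A A => bird bird bird A A => bird bird bird bird A => bird bird bird bird bird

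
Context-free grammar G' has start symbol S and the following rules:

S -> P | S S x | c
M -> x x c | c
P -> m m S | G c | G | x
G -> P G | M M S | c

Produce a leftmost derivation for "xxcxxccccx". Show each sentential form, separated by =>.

S=>SSx=>PSx=>GcSx=>MMScSx=>xxcMScSx=>xxcxxcScSx=>xxcxxcPcSx=>xxcxxcGcSx=>xxcxxcccSx=>xxcxxccccx

S => SSx   [S -> S S x]
SSx => PSx   [S -> P]
PSx => GcSx   [P -> G c]
GcSx => MMScSx   [G -> M M S]
MMScSx => xxcMScSx   [M -> x x c]
xxcMScSx => xxcxxcScSx   [M -> x x c]
xxcxxcScSx => xxcxxcPcSx   [S -> P]
xxcxxcPcSx => xxcxxcGcSx   [P -> G]
xxcxxcGcSx => xxcxxcccSx   [G -> c]
xxcxxcccSx => xxcxxccccx   [S -> c]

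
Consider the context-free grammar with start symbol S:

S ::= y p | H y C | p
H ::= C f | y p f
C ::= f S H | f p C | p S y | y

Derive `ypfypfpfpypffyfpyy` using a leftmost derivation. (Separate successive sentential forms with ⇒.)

S ⇒ HyC ⇒ ypfyC ⇒ ypfypSy ⇒ ypfypHyCy ⇒ ypfypCfyCy ⇒ ypfypfpCfyCy ⇒ ypfypfpfSHfyCy ⇒ ypfypfpfpHfyCy ⇒ ypfypfpfpypffyCy ⇒ ypfypfpfpypffyfpCy ⇒ ypfypfpfpypffyfpyy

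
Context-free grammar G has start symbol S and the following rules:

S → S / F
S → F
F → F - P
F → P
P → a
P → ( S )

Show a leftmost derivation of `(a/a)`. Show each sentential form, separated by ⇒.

S ⇒ F   [S → F]
F ⇒ P   [F → P]
P ⇒ (S)   [P → ( S )]
(S) ⇒ (S/F)   [S → S / F]
(S/F) ⇒ (F/F)   [S → F]
(F/F) ⇒ (P/F)   [F → P]
(P/F) ⇒ (a/F)   [P → a]
(a/F) ⇒ (a/P)   [F → P]
(a/P) ⇒ (a/a)   [P → a]

S ⇒ F ⇒ P ⇒ (S) ⇒ (S/F) ⇒ (F/F) ⇒ (P/F) ⇒ (a/F) ⇒ (a/P) ⇒ (a/a)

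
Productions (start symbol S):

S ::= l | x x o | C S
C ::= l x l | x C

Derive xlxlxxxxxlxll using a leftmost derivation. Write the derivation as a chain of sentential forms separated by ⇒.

S ⇒ CS   [S ::= C S]
CS ⇒ xCS   [C ::= x C]
xCS ⇒ xlxlS   [C ::= l x l]
xlxlS ⇒ xlxlCS   [S ::= C S]
xlxlCS ⇒ xlxlxCS   [C ::= x C]
xlxlxCS ⇒ xlxlxxCS   [C ::= x C]
xlxlxxCS ⇒ xlxlxxxCS   [C ::= x C]
xlxlxxxCS ⇒ xlxlxxxxCS   [C ::= x C]
xlxlxxxxCS ⇒ xlxlxxxxxCS   [C ::= x C]
xlxlxxxxxCS ⇒ xlxlxxxxxlxlS   [C ::= l x l]
xlxlxxxxxlxlS ⇒ xlxlxxxxxlxll   [S ::= l]

S ⇒ CS ⇒ xCS ⇒ xlxlS ⇒ xlxlCS ⇒ xlxlxCS ⇒ xlxlxxCS ⇒ xlxlxxxCS ⇒ xlxlxxxxCS ⇒ xlxlxxxxxCS ⇒ xlxlxxxxxlxlS ⇒ xlxlxxxxxlxll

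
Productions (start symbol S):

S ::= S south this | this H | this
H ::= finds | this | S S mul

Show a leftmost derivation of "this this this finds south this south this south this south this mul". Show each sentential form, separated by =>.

S => this H => this S S mul => this this S mul => this this S south this mul => this this S south this south this mul => this this S south this south this south this mul => this this S south this south this south this south this mul => this this this H south this south this south this south this mul => this this this finds south this south this south this south this mul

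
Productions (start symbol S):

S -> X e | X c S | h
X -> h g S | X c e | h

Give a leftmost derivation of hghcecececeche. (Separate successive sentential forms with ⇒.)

S ⇒ Xe ⇒ hgSe ⇒ hgXcSe ⇒ hgXcecSe ⇒ hgXcececSe ⇒ hgXcecececSe ⇒ hgXcececececSe ⇒ hghcececececSe ⇒ hghcecececeche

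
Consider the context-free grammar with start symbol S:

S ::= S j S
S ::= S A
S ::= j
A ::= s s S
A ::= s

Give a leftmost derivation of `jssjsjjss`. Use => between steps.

S => SA => SAA => jAA => jssSA => jssSAA => jssSjSAA => jssSAjSAA => jssjAjSAA => jssjsjSAA => jssjsjjAA => jssjsjjsA => jssjsjjss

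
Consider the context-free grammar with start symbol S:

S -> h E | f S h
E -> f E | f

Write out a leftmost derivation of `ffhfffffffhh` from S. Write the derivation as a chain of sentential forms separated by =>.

S=>fSh=>ffShh=>ffhEhh=>ffhfEhh=>ffhffEhh=>ffhfffEhh=>ffhffffEhh=>ffhfffffEhh=>ffhffffffEhh=>ffhfffffffhh

S => fSh   [S -> f S h]
fSh => ffShh   [S -> f S h]
ffShh => ffhEhh   [S -> h E]
ffhEhh => ffhfEhh   [E -> f E]
ffhfEhh => ffhffEhh   [E -> f E]
ffhffEhh => ffhfffEhh   [E -> f E]
ffhfffEhh => ffhffffEhh   [E -> f E]
ffhffffEhh => ffhfffffEhh   [E -> f E]
ffhfffffEhh => ffhffffffEhh   [E -> f E]
ffhffffffEhh => ffhfffffffhh   [E -> f]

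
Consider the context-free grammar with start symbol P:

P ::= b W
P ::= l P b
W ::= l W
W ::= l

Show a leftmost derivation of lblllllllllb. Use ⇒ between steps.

P⇒lPb⇒lbWb⇒lblWb⇒lbllWb⇒lblllWb⇒lbllllWb⇒lblllllWb⇒lbllllllWb⇒lblllllllWb⇒lbllllllllWb⇒lblllllllllb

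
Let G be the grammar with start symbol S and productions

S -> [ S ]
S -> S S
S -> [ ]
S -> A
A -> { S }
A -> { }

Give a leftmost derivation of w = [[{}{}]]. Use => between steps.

S => [S] => [[S]] => [[SS]] => [[AS]] => [[{}S]] => [[{}A]] => [[{}{}]]

S => [S]   [S -> [ S ]]
[S] => [[S]]   [S -> [ S ]]
[[S]] => [[SS]]   [S -> S S]
[[SS]] => [[AS]]   [S -> A]
[[AS]] => [[{}S]]   [A -> { }]
[[{}S]] => [[{}A]]   [S -> A]
[[{}A]] => [[{}{}]]   [A -> { }]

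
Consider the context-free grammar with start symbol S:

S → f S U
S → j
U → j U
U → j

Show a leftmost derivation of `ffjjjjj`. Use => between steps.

S => fSU => ffSUU => ffjUU => ffjjUU => ffjjjU => ffjjjjU => ffjjjjj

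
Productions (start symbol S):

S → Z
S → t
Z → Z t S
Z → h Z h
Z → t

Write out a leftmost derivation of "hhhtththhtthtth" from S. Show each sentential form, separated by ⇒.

S ⇒ Z ⇒ hZh ⇒ hZtSh ⇒ hhZhtSh ⇒ hhZtShtSh ⇒ hhhZhtShtSh ⇒ hhhZtShtShtSh ⇒ hhhttShtShtSh ⇒ hhhttZhtShtSh ⇒ hhhtthZhhtShtSh ⇒ hhhtththhtShtSh ⇒ hhhtththhtthtSh ⇒ hhhtththhtthtZh ⇒ hhhtththhtthtth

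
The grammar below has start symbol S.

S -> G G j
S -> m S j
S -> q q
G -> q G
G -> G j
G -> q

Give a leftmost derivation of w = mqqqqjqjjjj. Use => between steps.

S => mSj => mGGjj => mqGGjj => mqqGGjj => mqqqGGjj => mqqqGjGjj => mqqqqjGjj => mqqqqjGjjj => mqqqqjGjjjj => mqqqqjqjjjj

S => mSj   [S -> m S j]
mSj => mGGjj   [S -> G G j]
mGGjj => mqGGjj   [G -> q G]
mqGGjj => mqqGGjj   [G -> q G]
mqqGGjj => mqqqGGjj   [G -> q G]
mqqqGGjj => mqqqGjGjj   [G -> G j]
mqqqGjGjj => mqqqqjGjj   [G -> q]
mqqqqjGjj => mqqqqjGjjj   [G -> G j]
mqqqqjGjjj => mqqqqjGjjjj   [G -> G j]
mqqqqjGjjjj => mqqqqjqjjjj   [G -> q]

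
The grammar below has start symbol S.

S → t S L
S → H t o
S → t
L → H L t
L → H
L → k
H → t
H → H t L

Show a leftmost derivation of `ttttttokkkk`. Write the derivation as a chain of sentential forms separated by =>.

S => tSL => ttSLL => tttSLLL => ttttSLLLL => ttttHtoLLLL => ttttttoLLLL => ttttttokLLL => ttttttokkLL => ttttttokkkL => ttttttokkkk

S => tSL   [S → t S L]
tSL => ttSLL   [S → t S L]
ttSLL => tttSLLL   [S → t S L]
tttSLLL => ttttSLLLL   [S → t S L]
ttttSLLLL => ttttHtoLLLL   [S → H t o]
ttttHtoLLLL => ttttttoLLLL   [H → t]
ttttttoLLLL => ttttttokLLL   [L → k]
ttttttokLLL => ttttttokkLL   [L → k]
ttttttokkLL => ttttttokkkL   [L → k]
ttttttokkkL => ttttttokkkk   [L → k]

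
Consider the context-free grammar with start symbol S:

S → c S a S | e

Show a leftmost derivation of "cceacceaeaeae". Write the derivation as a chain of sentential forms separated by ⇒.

S ⇒ cSaS ⇒ ccSaSaS ⇒ cceaSaS ⇒ cceacSaSaS ⇒ cceaccSaSaSaS ⇒ cceacceaSaSaS ⇒ cceacceaeaSaS ⇒ cceacceaeaeaS ⇒ cceacceaeaeae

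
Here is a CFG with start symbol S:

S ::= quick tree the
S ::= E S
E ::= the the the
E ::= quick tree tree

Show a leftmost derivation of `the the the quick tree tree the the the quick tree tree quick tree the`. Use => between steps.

S => E S => the the the S => the the the E S => the the the quick tree tree S => the the the quick tree tree E S => the the the quick tree tree the the the S => the the the quick tree tree the the the E S => the the the quick tree tree the the the quick tree tree S => the the the quick tree tree the the the quick tree tree quick tree the

S => E S   [S ::= E S]
E S => the the the S   [E ::= the the the]
the the the S => the the the E S   [S ::= E S]
the the the E S => the the the quick tree tree S   [E ::= quick tree tree]
the the the quick tree tree S => the the the quick tree tree E S   [S ::= E S]
the the the quick tree tree E S => the the the quick tree tree the the the S   [E ::= the the the]
the the the quick tree tree the the the S => the the the quick tree tree the the the E S   [S ::= E S]
the the the quick tree tree the the the E S => the the the quick tree tree the the the quick tree tree S   [E ::= quick tree tree]
the the the quick tree tree the the the quick tree tree S => the the the quick tree tree the the the quick tree tree quick tree the   [S ::= quick tree the]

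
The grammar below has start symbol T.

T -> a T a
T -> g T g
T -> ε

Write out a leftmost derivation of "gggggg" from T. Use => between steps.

T => gTg => ggTgg => gggTggg => gggggg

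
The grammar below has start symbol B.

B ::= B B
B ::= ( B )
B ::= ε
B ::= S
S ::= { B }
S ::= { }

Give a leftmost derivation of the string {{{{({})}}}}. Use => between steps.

B => S   [B ::= S]
S => {B}   [S ::= { B }]
{B} => {S}   [B ::= S]
{S} => {{B}}   [S ::= { B }]
{{B}} => {{S}}   [B ::= S]
{{S}} => {{{B}}}   [S ::= { B }]
{{{B}}} => {{{BB}}}   [B ::= B B]
{{{BB}}} => {{{SB}}}   [B ::= S]
{{{SB}}} => {{{{B}B}}}   [S ::= { B }]
{{{{B}B}}} => {{{{(B)}B}}}   [B ::= ( B )]
{{{{(B)}B}}} => {{{{(S)}B}}}   [B ::= S]
{{{{(S)}B}}} => {{{{({B})}B}}}   [S ::= { B }]
{{{{({B})}B}}} => {{{{({})}B}}}   [B ::= ε]
{{{{({})}B}}} => {{{{({})}}}}   [B ::= ε]

B=>S=>{B}=>{S}=>{{B}}=>{{S}}=>{{{B}}}=>{{{BB}}}=>{{{SB}}}=>{{{{B}B}}}=>{{{{(B)}B}}}=>{{{{(S)}B}}}=>{{{{({B})}B}}}=>{{{{({})}B}}}=>{{{{({})}}}}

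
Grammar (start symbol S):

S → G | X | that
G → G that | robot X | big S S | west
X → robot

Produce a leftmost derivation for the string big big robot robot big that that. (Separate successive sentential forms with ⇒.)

S ⇒ G ⇒ big S S ⇒ big G S ⇒ big big S S S ⇒ big big X S S ⇒ big big robot S S ⇒ big big robot X S ⇒ big big robot robot S ⇒ big big robot robot G ⇒ big big robot robot big S S ⇒ big big robot robot big that S ⇒ big big robot robot big that that

S ⇒ G   [S → G]
G ⇒ big S S   [G → big S S]
big S S ⇒ big G S   [S → G]
big G S ⇒ big big S S S   [G → big S S]
big big S S S ⇒ big big X S S   [S → X]
big big X S S ⇒ big big robot S S   [X → robot]
big big robot S S ⇒ big big robot X S   [S → X]
big big robot X S ⇒ big big robot robot S   [X → robot]
big big robot robot S ⇒ big big robot robot G   [S → G]
big big robot robot G ⇒ big big robot robot big S S   [G → big S S]
big big robot robot big S S ⇒ big big robot robot big that S   [S → that]
big big robot robot big that S ⇒ big big robot robot big that that   [S → that]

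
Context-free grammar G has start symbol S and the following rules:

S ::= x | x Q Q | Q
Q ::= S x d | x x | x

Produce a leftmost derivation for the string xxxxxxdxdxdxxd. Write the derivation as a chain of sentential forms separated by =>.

S => xQQ => xSxdQ => xQxdQ => xSxdxdQ => xQxdxdQ => xSxdxdxdQ => xxQQxdxdxdQ => xxxxQxdxdxdQ => xxxxxxdxdxdQ => xxxxxxdxdxdSxd => xxxxxxdxdxdxxd

S => xQQ   [S ::= x Q Q]
xQQ => xSxdQ   [Q ::= S x d]
xSxdQ => xQxdQ   [S ::= Q]
xQxdQ => xSxdxdQ   [Q ::= S x d]
xSxdxdQ => xQxdxdQ   [S ::= Q]
xQxdxdQ => xSxdxdxdQ   [Q ::= S x d]
xSxdxdxdQ => xxQQxdxdxdQ   [S ::= x Q Q]
xxQQxdxdxdQ => xxxxQxdxdxdQ   [Q ::= x x]
xxxxQxdxdxdQ => xxxxxxdxdxdQ   [Q ::= x]
xxxxxxdxdxdQ => xxxxxxdxdxdSxd   [Q ::= S x d]
xxxxxxdxdxdSxd => xxxxxxdxdxdxxd   [S ::= x]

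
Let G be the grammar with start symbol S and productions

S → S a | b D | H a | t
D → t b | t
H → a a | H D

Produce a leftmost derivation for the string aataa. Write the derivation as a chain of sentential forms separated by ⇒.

S ⇒ Sa ⇒ Haa ⇒ HDaa ⇒ aaDaa ⇒ aataa

S ⇒ Sa   [S → S a]
Sa ⇒ Haa   [S → H a]
Haa ⇒ HDaa   [H → H D]
HDaa ⇒ aaDaa   [H → a a]
aaDaa ⇒ aataa   [D → t]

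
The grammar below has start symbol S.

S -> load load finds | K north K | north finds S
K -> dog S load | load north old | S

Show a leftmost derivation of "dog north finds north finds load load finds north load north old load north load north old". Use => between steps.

S => K north K => dog S load north K => dog north finds S load north K => dog north finds north finds S load north K => dog north finds north finds K north K load north K => dog north finds north finds S north K load north K => dog north finds north finds load load finds north K load north K => dog north finds north finds load load finds north load north old load north K => dog north finds north finds load load finds north load north old load north load north old

S => K north K   [S -> K north K]
K north K => dog S load north K   [K -> dog S load]
dog S load north K => dog north finds S load north K   [S -> north finds S]
dog north finds S load north K => dog north finds north finds S load north K   [S -> north finds S]
dog north finds north finds S load north K => dog north finds north finds K north K load north K   [S -> K north K]
dog north finds north finds K north K load north K => dog north finds north finds S north K load north K   [K -> S]
dog north finds north finds S north K load north K => dog north finds north finds load load finds north K load north K   [S -> load load finds]
dog north finds north finds load load finds north K load north K => dog north finds north finds load load finds north load north old load north K   [K -> load north old]
dog north finds north finds load load finds north load north old load north K => dog north finds north finds load load finds north load north old load north load north old   [K -> load north old]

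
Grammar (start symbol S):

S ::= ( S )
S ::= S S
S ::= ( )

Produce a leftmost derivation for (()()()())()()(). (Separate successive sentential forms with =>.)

S => SS   [S ::= S S]
SS => SSS   [S ::= S S]
SSS => SSSS   [S ::= S S]
SSSS => (S)SSS   [S ::= ( S )]
(S)SSS => (SS)SSS   [S ::= S S]
(SS)SSS => (SSS)SSS   [S ::= S S]
(SSS)SSS => (SSSS)SSS   [S ::= S S]
(SSSS)SSS => (()SSS)SSS   [S ::= ( )]
(()SSS)SSS => (()()SS)SSS   [S ::= ( )]
(()()SS)SSS => (()()()S)SSS   [S ::= ( )]
(()()()S)SSS => (()()()())SSS   [S ::= ( )]
(()()()())SSS => (()()()())()SS   [S ::= ( )]
(()()()())()SS => (()()()())()()S   [S ::= ( )]
(()()()())()()S => (()()()())()()()   [S ::= ( )]

S=>SS=>SSS=>SSSS=>(S)SSS=>(SS)SSS=>(SSS)SSS=>(SSSS)SSS=>(()SSS)SSS=>(()()SS)SSS=>(()()()S)SSS=>(()()()())SSS=>(()()()())()SS=>(()()()())()()S=>(()()()())()()()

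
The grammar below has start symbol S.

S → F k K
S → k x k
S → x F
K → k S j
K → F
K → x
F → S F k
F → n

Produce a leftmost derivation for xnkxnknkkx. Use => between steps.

S=>FkK=>SFkkK=>xFFkkK=>xSFkFkkK=>xFkKFkFkkK=>xnkKFkFkkK=>xnkxFkFkkK=>xnkxnkFkkK=>xnkxnknkkK=>xnkxnknkkx

S => FkK   [S → F k K]
FkK => SFkkK   [F → S F k]
SFkkK => xFFkkK   [S → x F]
xFFkkK => xSFkFkkK   [F → S F k]
xSFkFkkK => xFkKFkFkkK   [S → F k K]
xFkKFkFkkK => xnkKFkFkkK   [F → n]
xnkKFkFkkK => xnkxFkFkkK   [K → x]
xnkxFkFkkK => xnkxnkFkkK   [F → n]
xnkxnkFkkK => xnkxnknkkK   [F → n]
xnkxnknkkK => xnkxnknkkx   [K → x]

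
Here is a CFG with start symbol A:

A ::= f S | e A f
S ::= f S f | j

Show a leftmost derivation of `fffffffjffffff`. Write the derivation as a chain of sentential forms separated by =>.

A => fS   [A ::= f S]
fS => ffSf   [S ::= f S f]
ffSf => fffSff   [S ::= f S f]
fffSff => ffffSfff   [S ::= f S f]
ffffSfff => fffffSffff   [S ::= f S f]
fffffSffff => ffffffSfffff   [S ::= f S f]
ffffffSfffff => fffffffSffffff   [S ::= f S f]
fffffffSffffff => fffffffjffffff   [S ::= j]

A=>fS=>ffSf=>fffSff=>ffffSfff=>fffffSffff=>ffffffSfffff=>fffffffSffffff=>fffffffjffffff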